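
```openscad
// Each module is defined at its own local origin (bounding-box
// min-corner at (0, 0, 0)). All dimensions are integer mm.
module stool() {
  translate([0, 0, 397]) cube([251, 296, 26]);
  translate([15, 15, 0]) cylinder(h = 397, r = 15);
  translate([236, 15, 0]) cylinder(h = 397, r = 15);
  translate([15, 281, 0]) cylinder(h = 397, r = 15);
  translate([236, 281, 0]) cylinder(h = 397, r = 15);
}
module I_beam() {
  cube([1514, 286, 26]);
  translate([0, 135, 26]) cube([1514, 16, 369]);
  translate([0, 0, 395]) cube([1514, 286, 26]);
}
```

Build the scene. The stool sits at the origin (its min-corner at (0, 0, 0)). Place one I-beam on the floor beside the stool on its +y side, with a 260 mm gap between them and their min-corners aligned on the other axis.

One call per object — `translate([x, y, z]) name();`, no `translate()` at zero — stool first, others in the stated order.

stool();
translate([0, 556, 0]) I_beam();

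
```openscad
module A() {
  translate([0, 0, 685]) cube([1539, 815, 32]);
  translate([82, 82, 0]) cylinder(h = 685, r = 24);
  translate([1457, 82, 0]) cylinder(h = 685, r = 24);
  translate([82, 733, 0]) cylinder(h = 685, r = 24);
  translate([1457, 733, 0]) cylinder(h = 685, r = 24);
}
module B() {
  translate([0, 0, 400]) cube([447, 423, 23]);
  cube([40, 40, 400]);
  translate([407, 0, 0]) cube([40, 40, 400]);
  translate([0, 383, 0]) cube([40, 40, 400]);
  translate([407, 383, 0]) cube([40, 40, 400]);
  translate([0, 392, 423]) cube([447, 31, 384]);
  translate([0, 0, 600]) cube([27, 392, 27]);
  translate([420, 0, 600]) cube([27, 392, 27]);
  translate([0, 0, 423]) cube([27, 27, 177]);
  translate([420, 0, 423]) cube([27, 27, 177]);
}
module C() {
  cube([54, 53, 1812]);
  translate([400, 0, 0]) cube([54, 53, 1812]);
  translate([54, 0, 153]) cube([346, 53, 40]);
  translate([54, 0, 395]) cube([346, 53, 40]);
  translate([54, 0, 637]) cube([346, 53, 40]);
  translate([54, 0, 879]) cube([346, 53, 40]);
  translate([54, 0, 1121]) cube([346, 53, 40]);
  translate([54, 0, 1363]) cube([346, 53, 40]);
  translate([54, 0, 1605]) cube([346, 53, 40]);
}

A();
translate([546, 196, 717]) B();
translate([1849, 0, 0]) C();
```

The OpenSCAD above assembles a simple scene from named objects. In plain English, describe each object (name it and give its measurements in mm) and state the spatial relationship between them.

A is a rectangular dining table. The top is 1539×815×32 mm with its upper surface at z = 717 mm. It stands on four round legs of 48 mm diameter, each leg's bounding box inset 58 mm from the nearest pair of top edges, running from the floor to the underside of the top.

B is a chair: 447×423 mm seat, 23 mm thick, top at z = 423 mm, on four 40 mm square corner legs flush with the seat edges. A 31 mm thick backrest slab spans the full seat width, extending 384 mm above the seat top, its back face flush with the seat's +y edge. Two armrests of 27×27 mm section run along each side from the seat's front edge to the front of the backrest, top faces 204 mm above the seat top and outer faces flush with the seat's x-edges; a 27×27 mm post under the front of each armrest stands on the seat at the front corner.

C is a straight ladder. Two 54×53 mm vertical rails, 1812 mm tall, stand 454 mm apart (outside-to-outside) with their front faces coplanar on the −y side. 7 rungs, each 53 mm deep and 40 mm tall, span between the inner faces of the rails, front faces flush with the rails. The lowest rung's underside is at z = 153 mm and rungs are spaced 242 mm apart (underside to underside).

The chair is on top of the table, centred. The ladder is on the floor beside the table on its +x side.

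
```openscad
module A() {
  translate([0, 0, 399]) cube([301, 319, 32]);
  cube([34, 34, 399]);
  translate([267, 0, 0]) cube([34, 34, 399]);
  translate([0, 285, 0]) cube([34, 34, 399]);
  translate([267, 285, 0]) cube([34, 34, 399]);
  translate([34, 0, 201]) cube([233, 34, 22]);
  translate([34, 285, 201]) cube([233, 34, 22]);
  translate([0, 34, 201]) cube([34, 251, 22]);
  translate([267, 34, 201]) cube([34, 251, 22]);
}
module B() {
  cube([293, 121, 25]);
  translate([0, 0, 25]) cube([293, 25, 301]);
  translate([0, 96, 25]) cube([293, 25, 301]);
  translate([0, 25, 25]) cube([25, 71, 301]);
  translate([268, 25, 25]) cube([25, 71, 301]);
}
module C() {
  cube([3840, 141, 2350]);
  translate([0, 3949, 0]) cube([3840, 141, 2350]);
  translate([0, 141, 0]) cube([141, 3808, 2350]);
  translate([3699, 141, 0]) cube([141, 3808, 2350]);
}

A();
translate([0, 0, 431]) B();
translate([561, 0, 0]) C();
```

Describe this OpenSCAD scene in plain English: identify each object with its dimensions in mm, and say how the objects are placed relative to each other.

A is a four-legged stool. The seat is 301×319 mm, 32 mm thick, top at z = 431 mm. It stands on four square legs, each 34×34 mm in cross-section, from z = 0 to the seat underside, each flush with a corner of the seat. Four stretchers, 34 mm wide and 22 mm tall, connect adjacent legs with their undersides at z = 201 mm, each running between the inner faces of the legs it joins and aligned with the legs' outer faces on the other axis.

B is an open-topped rectangular box: outside dimensions 293×121×326 mm, with a uniform wall and base thickness of 25 mm. The base is a full 293×121 slab on the floor; four walls sit on top of the base. The front and back walls (the −y and +y sides) span the full width; the two side walls fit between them.

C is a box-shaped house frame (walls only): outside footprint 3840×4090 mm, wall height 2350 mm, wall thickness 141 mm. The two y-facing walls run the full x-width; the two x-facing walls fit between the inner faces of the y-facing walls.

The open box is on top of the stool. The house frame is on the floor beside the stool on its +x side.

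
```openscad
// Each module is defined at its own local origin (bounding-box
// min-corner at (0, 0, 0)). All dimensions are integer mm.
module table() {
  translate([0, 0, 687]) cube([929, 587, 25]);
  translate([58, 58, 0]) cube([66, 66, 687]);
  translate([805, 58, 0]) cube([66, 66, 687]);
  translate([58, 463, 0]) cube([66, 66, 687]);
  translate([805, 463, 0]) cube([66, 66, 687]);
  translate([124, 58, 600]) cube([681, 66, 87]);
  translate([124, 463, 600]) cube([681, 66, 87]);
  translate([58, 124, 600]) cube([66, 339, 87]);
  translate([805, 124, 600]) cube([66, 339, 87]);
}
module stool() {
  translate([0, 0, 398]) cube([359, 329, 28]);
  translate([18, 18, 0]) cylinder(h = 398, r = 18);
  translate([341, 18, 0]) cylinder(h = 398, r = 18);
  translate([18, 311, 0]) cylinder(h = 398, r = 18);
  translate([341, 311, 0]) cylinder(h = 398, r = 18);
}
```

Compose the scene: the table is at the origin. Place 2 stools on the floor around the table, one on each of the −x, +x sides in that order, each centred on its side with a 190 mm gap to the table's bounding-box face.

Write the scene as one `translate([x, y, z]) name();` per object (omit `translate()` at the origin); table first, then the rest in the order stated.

table();
translate([-549, 129, 0]) stool();
translate([1119, 129, 0]) stool();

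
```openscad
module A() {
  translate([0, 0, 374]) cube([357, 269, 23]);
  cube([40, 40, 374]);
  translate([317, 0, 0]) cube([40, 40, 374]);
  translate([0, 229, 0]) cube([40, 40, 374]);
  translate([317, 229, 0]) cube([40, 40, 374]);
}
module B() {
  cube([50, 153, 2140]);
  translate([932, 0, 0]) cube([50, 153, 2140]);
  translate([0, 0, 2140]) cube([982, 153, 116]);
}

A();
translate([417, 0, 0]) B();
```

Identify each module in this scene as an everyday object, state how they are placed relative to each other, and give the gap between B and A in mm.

The door frame's nearest face is 60 mm from the stool's +x face.

A is a stool. B is a door frame. The door frame is on the floor beside the stool on its +x side. The gap between the door frame and the stool is 60 mm.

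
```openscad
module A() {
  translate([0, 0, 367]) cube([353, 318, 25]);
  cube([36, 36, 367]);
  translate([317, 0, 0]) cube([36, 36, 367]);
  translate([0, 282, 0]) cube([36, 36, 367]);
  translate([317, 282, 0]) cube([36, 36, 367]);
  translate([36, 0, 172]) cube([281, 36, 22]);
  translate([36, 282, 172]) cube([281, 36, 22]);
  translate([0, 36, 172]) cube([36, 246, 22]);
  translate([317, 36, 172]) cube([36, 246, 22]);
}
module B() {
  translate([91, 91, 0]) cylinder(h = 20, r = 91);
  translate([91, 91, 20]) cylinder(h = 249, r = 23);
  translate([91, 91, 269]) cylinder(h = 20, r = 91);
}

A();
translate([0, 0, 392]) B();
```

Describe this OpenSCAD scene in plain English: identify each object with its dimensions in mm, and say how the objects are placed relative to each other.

A is a four-legged stool. The seat is 353×318 mm, 25 mm thick, top at z = 392 mm. It stands on four square legs, each 36×36 mm in cross-section, from z = 0 to the seat underside, each flush with a corner of the seat. Four stretchers, 36 mm wide and 22 mm tall, connect adjacent legs with their undersides at z = 172 mm, each running between the inner faces of the legs it joins and aligned with the legs' outer faces on the other axis.

B is a spool: two coaxial disc flanges of radius 91 mm and thickness 20 mm, joined by a core cylinder of radius 23 mm and height 249 mm. The lower flange rests on z = 0 and the three cylinders share a vertical axis.

The spool is on top of the stool.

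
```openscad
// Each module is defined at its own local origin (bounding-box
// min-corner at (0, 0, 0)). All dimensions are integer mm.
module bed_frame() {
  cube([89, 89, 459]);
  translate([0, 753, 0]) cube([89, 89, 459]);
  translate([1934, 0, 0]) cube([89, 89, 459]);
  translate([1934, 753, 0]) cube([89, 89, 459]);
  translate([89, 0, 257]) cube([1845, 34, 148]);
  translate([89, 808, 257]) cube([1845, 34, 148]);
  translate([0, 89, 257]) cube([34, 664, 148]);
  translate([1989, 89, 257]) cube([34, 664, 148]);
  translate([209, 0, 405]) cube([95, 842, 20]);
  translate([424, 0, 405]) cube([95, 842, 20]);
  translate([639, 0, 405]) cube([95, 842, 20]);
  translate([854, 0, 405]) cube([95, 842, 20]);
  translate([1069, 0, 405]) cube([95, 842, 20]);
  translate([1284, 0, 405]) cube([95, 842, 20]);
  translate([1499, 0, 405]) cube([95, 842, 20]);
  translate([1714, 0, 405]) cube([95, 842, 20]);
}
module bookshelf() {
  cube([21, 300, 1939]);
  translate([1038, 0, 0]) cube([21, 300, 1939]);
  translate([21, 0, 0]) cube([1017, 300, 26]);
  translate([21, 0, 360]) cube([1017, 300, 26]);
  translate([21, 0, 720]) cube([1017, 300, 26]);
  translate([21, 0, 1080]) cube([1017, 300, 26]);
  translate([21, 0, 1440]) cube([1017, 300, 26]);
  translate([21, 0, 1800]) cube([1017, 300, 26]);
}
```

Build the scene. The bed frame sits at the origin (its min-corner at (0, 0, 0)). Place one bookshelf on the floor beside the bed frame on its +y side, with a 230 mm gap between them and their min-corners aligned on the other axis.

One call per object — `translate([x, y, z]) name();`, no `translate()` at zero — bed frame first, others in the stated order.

bed_frame();
translate([0, 1072, 0]) bookshelf();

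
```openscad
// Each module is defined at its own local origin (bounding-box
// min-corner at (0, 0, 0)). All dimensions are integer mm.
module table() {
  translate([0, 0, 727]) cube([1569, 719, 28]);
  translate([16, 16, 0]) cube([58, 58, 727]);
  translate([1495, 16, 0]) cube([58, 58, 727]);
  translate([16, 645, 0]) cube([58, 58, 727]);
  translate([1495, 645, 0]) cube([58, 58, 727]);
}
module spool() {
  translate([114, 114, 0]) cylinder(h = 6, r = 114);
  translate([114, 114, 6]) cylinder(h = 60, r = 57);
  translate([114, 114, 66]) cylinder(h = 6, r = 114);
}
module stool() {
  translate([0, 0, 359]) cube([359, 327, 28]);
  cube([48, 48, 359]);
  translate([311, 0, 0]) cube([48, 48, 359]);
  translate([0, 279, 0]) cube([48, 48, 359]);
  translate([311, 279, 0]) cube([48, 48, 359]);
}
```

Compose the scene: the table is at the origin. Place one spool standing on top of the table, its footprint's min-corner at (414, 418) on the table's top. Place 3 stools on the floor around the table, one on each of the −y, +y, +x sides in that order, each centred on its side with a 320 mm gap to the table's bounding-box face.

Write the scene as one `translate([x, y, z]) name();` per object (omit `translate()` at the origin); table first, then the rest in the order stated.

table();
translate([414, 418, 755]) spool();
translate([605, -647, 0]) stool();
translate([605, 1039, 0]) stool();
translate([1889, 196, 0]) stool();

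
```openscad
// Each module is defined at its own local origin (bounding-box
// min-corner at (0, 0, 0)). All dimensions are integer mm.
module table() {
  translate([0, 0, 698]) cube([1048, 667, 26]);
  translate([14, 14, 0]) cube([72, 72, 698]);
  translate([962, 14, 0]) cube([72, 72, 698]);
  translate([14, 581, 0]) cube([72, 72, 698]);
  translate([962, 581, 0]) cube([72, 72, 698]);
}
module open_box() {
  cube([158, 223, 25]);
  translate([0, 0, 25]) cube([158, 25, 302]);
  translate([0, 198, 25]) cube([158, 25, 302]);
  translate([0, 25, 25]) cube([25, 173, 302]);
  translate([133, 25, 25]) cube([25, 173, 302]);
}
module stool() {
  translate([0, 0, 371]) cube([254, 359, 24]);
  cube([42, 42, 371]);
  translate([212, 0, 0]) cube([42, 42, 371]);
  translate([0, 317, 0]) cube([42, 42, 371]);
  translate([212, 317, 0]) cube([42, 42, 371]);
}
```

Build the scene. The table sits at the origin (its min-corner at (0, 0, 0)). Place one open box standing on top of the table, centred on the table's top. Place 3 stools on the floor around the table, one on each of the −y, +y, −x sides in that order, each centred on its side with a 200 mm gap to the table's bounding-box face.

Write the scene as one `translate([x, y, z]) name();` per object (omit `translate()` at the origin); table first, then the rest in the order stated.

table();
translate([445, 222, 724]) open_box();
translate([397, -559, 0]) stool();
translate([397, 867, 0]) stool();
translate([-454, 154, 0]) stool();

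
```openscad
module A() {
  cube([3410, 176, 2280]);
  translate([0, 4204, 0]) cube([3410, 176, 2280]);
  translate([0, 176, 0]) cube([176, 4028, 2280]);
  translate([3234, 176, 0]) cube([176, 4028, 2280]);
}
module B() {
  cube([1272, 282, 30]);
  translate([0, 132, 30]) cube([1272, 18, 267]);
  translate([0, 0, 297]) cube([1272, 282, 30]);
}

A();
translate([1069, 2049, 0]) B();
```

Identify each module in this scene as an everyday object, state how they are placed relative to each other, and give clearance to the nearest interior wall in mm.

A is a house frame. B is an I-beam. The I-beam sits inside the house frame, centred. The clearance to the nearest interior wall is 893 mm.

Clearances: x = 893, y = 1873; minimum 893 mm.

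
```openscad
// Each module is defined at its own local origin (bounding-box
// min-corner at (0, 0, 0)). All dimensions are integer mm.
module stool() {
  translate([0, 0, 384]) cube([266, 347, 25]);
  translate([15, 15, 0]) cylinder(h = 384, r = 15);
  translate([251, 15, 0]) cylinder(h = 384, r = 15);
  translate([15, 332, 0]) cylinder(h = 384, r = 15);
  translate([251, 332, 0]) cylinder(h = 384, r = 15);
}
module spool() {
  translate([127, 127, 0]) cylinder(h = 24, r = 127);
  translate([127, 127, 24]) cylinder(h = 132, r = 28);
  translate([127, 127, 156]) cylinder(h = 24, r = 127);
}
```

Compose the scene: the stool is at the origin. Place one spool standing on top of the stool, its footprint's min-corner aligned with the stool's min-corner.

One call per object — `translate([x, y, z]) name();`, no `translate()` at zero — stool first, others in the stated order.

stool();
translate([0, 0, 409]) spool();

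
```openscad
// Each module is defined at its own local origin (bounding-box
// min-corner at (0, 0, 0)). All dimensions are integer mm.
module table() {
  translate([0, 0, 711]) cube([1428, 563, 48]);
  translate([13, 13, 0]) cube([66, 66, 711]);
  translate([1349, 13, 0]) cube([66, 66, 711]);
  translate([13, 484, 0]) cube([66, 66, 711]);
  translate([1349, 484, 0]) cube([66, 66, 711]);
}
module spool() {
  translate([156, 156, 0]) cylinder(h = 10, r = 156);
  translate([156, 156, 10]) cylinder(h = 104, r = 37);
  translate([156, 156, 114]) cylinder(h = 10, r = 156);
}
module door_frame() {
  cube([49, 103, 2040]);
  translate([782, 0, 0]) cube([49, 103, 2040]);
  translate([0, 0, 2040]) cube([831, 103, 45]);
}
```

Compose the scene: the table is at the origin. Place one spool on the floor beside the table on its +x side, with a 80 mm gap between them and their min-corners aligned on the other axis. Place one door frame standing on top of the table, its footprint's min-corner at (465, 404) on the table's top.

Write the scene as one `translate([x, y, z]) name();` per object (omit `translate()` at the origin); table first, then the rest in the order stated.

table();
translate([1508, 0, 0]) spool();
translate([465, 404, 759]) door_frame();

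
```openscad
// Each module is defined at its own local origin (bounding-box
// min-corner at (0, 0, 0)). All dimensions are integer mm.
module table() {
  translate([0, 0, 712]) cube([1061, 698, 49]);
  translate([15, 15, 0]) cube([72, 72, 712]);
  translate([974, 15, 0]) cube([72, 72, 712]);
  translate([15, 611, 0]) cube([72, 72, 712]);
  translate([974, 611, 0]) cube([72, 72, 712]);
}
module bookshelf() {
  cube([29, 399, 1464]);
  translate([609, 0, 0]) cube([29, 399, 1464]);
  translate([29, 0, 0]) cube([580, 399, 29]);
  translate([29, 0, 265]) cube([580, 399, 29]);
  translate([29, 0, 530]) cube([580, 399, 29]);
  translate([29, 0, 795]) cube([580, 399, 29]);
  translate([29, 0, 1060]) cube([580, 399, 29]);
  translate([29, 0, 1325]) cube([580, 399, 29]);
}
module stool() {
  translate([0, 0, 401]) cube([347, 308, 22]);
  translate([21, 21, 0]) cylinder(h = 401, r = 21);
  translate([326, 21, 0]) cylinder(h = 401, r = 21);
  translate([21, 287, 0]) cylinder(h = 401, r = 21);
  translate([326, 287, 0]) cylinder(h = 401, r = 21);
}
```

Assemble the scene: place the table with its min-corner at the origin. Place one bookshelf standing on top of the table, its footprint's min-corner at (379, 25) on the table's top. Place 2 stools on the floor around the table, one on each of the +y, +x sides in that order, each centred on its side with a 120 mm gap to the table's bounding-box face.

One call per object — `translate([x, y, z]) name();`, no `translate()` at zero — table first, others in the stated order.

table();
translate([379, 25, 761]) bookshelf();
translate([357, 818, 0]) stool();
translate([1181, 195, 0]) stool();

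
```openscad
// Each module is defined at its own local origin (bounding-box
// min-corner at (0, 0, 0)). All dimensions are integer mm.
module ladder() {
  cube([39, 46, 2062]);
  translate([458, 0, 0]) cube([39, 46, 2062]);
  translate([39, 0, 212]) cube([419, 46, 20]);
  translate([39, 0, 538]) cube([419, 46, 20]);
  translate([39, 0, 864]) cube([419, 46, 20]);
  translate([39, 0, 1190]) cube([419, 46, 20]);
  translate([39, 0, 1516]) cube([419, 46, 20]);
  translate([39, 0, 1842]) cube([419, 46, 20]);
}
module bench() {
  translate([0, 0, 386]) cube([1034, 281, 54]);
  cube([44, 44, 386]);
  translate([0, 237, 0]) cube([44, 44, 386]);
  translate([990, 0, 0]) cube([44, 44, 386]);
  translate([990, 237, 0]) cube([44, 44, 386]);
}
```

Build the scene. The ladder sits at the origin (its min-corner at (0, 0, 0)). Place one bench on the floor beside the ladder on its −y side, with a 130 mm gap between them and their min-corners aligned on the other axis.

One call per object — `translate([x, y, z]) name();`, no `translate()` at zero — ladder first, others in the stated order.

ladder();
translate([0, -411, 0]) bench();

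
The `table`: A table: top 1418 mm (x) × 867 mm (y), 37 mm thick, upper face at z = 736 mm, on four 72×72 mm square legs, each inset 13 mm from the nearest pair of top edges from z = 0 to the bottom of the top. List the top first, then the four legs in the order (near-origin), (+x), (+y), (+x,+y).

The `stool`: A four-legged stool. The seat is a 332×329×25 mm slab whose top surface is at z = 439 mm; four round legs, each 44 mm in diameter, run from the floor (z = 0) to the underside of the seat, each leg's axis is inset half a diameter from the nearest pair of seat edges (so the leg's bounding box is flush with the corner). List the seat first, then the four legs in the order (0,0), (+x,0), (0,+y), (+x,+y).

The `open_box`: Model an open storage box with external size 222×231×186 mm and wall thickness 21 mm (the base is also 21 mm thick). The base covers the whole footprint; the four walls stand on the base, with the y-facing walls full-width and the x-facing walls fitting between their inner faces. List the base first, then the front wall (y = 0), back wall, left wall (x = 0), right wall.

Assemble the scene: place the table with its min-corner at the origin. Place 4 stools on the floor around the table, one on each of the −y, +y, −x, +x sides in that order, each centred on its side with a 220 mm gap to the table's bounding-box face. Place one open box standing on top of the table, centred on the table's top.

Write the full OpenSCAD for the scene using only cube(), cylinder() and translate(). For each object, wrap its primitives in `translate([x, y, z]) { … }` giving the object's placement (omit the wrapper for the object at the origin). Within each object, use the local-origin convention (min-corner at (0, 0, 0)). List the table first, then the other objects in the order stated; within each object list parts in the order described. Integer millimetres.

translate([0, 0, 699]) cube([1418, 867, 37]);
translate([13, 13, 0]) cube([72, 72, 699]);
translate([1333, 13, 0]) cube([72, 72, 699]);
translate([13, 782, 0]) cube([72, 72, 699]);
translate([1333, 782, 0]) cube([72, 72, 699]);
translate([543, -549, 0]) {
  translate([0, 0, 414]) cube([332, 329, 25]);
  translate([22, 22, 0]) cylinder(h = 414, r = 22);
  translate([310, 22, 0]) cylinder(h = 414, r = 22);
  translate([22, 307, 0]) cylinder(h = 414, r = 22);
  translate([310, 307, 0]) cylinder(h = 414, r = 22);
}
translate([543, 1087, 0]) {
  translate([0, 0, 414]) cube([332, 329, 25]);
  translate([22, 22, 0]) cylinder(h = 414, r = 22);
  translate([310, 22, 0]) cylinder(h = 414, r = 22);
  translate([22, 307, 0]) cylinder(h = 414, r = 22);
  translate([310, 307, 0]) cylinder(h = 414, r = 22);
}
translate([-552, 269, 0]) {
  translate([0, 0, 414]) cube([332, 329, 25]);
  translate([22, 22, 0]) cylinder(h = 414, r = 22);
  translate([310, 22, 0]) cylinder(h = 414, r = 22);
  translate([22, 307, 0]) cylinder(h = 414, r = 22);
  translate([310, 307, 0]) cylinder(h = 414, r = 22);
}
translate([1638, 269, 0]) {
  translate([0, 0, 414]) cube([332, 329, 25]);
  translate([22, 22, 0]) cylinder(h = 414, r = 22);
  translate([310, 22, 0]) cylinder(h = 414, r = 22);
  translate([22, 307, 0]) cylinder(h = 414, r = 22);
  translate([310, 307, 0]) cylinder(h = 414, r = 22);
}
translate([598, 318, 736]) {
  cube([222, 231, 21]);
  translate([0, 0, 21]) cube([222, 21, 165]);
  translate([0, 210, 21]) cube([222, 21, 165]);
  translate([0, 21, 21]) cube([21, 189, 165]);
  translate([201, 21, 21]) cube([21, 189, 165]);
}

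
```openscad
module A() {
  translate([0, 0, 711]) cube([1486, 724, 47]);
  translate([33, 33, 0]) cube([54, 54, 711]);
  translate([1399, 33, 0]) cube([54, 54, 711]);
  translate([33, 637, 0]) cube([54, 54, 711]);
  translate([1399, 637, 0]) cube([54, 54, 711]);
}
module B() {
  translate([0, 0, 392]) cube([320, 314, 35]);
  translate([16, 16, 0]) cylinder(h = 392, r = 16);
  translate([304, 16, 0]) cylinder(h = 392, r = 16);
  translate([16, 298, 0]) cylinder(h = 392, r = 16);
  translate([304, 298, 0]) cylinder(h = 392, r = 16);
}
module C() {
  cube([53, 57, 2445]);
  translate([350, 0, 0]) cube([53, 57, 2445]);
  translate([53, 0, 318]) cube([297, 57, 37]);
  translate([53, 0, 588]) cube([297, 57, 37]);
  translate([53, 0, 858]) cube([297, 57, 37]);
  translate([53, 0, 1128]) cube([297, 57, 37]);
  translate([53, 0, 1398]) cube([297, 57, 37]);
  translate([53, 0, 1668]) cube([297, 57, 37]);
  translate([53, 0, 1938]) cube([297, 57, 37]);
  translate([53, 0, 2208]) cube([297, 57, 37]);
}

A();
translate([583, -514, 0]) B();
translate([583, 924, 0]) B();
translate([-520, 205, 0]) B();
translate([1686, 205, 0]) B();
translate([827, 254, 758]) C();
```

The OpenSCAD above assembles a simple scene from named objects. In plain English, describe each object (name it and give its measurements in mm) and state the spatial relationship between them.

A is a rectangular dining table. The top is 1486×724×47 mm with its upper surface at z = 758 mm. It stands on four 54×54 mm square legs, each inset 33 mm from the nearest pair of top edges, running from the floor to the underside of the top.

B is a four-legged stool. The seat is 320×314 mm, 35 mm thick, top at z = 427 mm. It stands on four round legs, each 32 mm in diameter, from z = 0 to the seat underside, each leg's axis is inset half a diameter from the nearest pair of seat edges (so the leg's bounding box is flush with the corner).

C is a wooden ladder with two side rails of 53×57 mm section and 2445 mm height, set 403 mm apart overall. Between them run 8 rectangular rungs (57 mm deep, 37 mm thick), front faces flush with the rails' −y face. The bottom of the first rung is 318 mm above the floor and each subsequent rung is 270 mm higher than the one below.

Four stools sit around the table at the −y, +y, −x, +x sides. The ladder is on top of the table.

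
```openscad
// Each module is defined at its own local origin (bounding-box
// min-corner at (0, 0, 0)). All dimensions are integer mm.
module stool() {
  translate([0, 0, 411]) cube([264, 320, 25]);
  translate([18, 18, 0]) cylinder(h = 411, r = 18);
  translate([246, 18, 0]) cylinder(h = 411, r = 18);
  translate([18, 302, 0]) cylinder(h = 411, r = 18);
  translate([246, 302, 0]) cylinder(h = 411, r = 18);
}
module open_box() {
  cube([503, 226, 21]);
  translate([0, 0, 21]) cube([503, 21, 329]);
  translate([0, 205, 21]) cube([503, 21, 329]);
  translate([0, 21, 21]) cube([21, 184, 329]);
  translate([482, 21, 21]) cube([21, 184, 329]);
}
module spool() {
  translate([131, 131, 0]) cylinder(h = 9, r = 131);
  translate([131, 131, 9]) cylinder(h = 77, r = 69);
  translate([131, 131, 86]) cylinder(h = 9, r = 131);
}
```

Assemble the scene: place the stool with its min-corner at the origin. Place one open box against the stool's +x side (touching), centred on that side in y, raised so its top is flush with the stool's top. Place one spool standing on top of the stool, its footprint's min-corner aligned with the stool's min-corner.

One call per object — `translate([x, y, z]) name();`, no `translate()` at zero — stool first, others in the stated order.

stool();
translate([264, 47, 86]) open_box();
translate([0, 0, 436]) spool();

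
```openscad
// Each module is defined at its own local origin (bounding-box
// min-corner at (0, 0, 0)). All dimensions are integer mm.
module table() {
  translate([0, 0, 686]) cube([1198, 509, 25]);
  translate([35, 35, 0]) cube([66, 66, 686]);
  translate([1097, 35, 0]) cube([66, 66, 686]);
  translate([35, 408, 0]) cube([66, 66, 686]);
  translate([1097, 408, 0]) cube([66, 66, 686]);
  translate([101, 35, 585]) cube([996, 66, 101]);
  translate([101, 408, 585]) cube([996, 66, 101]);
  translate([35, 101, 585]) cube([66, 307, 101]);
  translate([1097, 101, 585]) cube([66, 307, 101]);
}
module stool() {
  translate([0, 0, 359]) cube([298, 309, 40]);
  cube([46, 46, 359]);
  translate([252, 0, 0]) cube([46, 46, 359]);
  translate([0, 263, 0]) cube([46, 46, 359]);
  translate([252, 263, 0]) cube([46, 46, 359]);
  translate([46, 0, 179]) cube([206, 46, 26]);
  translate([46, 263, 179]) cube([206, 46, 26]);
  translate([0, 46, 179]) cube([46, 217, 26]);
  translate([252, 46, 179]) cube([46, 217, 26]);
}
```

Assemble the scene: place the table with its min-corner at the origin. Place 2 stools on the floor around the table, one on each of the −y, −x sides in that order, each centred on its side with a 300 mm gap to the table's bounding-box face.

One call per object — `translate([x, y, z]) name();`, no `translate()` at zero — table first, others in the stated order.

table();
translate([450, -609, 0]) stool();
translate([-598, 100, 0]) stool();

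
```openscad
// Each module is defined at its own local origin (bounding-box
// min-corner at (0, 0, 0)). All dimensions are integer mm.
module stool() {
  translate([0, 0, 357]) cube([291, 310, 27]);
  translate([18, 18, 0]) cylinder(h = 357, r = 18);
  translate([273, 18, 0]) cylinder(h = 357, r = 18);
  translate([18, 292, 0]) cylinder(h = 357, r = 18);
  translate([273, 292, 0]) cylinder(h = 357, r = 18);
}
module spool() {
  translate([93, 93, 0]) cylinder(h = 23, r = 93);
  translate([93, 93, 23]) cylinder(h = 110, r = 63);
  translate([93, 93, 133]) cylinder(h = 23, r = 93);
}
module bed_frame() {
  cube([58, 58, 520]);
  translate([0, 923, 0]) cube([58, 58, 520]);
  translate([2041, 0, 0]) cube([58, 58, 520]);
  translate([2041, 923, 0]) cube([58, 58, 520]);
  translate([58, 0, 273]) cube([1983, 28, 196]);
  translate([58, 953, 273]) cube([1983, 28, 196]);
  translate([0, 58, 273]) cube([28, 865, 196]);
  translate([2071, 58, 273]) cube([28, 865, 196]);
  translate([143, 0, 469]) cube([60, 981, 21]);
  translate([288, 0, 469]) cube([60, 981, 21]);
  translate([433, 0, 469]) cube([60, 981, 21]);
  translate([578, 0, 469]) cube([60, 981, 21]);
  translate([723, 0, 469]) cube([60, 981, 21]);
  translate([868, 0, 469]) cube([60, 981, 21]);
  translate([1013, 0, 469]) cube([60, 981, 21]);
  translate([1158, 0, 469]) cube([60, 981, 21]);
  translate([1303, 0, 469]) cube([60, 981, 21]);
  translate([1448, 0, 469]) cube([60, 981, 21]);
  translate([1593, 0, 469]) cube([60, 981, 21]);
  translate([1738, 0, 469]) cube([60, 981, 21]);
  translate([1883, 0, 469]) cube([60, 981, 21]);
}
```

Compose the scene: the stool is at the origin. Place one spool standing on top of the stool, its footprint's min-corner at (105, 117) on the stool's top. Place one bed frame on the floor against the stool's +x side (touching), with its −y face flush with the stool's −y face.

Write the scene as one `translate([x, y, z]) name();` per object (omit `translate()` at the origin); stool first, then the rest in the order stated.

stool();
translate([105, 117, 384]) spool();
translate([291, 0, 0]) bed_frame();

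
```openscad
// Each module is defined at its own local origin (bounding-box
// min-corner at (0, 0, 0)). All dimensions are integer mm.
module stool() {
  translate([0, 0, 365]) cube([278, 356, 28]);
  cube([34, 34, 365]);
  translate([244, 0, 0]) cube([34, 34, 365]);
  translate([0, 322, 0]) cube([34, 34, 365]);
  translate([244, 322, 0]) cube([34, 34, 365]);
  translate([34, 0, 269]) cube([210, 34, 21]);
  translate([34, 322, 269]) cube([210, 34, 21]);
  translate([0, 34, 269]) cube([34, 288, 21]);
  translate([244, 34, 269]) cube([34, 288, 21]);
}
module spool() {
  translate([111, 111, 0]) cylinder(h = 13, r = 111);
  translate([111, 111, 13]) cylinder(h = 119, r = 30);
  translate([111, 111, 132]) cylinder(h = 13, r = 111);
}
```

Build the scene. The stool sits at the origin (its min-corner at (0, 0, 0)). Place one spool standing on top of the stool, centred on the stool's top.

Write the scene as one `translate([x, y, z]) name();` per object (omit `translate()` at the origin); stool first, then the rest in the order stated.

stool();
translate([28, 67, 393]) spool();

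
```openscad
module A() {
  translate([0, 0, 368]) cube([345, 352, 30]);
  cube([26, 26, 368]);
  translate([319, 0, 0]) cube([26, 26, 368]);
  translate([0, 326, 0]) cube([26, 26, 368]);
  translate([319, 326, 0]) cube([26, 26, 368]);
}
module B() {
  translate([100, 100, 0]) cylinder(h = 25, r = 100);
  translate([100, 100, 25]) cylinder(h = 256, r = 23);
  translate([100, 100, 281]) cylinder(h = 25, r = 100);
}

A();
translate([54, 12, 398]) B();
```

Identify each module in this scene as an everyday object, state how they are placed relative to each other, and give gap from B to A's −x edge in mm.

The spool's min-x is at 54; the stool's min-x is 0; gap = 54 mm.

A is a stool. B is a spool. The spool is on top of the stool. The gap from the spool to the stool's −x edge is 54 mm.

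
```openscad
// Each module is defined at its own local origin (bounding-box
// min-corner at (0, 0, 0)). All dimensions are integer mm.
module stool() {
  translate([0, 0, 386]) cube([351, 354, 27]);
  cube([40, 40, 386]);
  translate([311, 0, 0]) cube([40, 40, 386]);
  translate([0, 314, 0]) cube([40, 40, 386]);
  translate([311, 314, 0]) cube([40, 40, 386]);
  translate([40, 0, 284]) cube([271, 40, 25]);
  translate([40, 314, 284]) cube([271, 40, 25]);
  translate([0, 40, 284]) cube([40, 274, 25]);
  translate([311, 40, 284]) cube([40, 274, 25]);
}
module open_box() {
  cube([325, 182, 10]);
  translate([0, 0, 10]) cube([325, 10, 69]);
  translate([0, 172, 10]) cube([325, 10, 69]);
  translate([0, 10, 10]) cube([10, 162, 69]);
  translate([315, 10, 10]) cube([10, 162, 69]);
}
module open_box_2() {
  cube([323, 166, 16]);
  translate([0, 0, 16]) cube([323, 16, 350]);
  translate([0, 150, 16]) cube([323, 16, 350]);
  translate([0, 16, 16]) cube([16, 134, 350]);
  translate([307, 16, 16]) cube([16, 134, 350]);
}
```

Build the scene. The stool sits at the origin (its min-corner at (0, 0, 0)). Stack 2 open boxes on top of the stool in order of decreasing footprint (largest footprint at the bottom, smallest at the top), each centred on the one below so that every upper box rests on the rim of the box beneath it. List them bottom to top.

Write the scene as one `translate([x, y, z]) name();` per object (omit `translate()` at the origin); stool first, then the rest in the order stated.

stool();
translate([13, 86, 413]) open_box();
translate([14, 94, 492]) open_box_2();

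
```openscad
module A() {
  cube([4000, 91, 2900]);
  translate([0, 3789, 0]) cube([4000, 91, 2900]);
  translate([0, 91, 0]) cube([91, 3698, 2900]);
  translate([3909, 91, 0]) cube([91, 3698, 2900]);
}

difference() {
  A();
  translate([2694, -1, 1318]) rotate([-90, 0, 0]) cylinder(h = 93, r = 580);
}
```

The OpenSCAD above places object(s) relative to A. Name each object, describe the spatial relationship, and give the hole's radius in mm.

A is a house frame. The house frame has a circular hole through its front wall. The hole's radius is 580 mm.

The subtracted cylinder has r = 580 mm.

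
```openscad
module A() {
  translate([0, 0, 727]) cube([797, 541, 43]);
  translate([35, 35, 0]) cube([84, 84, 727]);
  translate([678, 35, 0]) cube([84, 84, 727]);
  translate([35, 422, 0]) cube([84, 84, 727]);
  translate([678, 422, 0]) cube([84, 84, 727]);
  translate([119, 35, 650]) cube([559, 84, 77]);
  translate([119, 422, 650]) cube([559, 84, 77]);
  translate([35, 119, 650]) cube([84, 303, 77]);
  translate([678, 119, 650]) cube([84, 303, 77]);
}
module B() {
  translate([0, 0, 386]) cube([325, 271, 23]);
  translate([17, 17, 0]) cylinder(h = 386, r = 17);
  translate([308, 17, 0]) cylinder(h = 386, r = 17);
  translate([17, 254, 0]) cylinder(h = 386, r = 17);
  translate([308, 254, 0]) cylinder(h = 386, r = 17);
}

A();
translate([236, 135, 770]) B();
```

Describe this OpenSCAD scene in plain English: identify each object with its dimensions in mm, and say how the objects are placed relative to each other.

A is a table: top 797 mm (x) × 541 mm (y), 43 mm thick, upper face at z = 770 mm, on four 84×84 mm square legs, each inset 35 mm from the nearest pair of top edges, running from z = 0 to the bottom of the top. Four apron rails, 84 mm thick and 77 mm tall, run between adjacent legs with their top edges flush with the underside of the top and their outer faces flush with the legs' outer faces.

B is a four-legged stool. The seat is 325×271 mm, 23 mm thick, top at z = 409 mm. It stands on four round legs, each 34 mm in diameter, from z = 0 to the seat underside, each leg's axis is inset half a diameter from the nearest pair of seat edges (so the leg's bounding box is flush with the corner).

The stool is on top of the table, centred.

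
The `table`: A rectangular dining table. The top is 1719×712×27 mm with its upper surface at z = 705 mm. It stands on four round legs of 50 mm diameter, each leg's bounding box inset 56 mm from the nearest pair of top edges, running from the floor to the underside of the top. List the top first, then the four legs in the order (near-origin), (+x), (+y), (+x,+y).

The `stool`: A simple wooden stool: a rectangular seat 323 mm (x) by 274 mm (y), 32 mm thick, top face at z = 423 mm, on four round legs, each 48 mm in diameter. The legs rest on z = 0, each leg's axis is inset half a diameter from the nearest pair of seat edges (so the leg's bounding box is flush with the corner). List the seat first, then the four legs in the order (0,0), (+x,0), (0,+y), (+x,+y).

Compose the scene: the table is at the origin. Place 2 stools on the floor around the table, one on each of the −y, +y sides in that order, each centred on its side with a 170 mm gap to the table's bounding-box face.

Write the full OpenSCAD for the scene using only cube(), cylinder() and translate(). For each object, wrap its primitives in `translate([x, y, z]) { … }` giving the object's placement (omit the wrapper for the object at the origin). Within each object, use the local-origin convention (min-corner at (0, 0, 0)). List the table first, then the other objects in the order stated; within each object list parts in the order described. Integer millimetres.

translate([0, 0, 678]) cube([1719, 712, 27]);
translate([81, 81, 0]) cylinder(h = 678, r = 25);
translate([1638, 81, 0]) cylinder(h = 678, r = 25);
translate([81, 631, 0]) cylinder(h = 678, r = 25);
translate([1638, 631, 0]) cylinder(h = 678, r = 25);
translate([698, -444, 0]) {
  translate([0, 0, 391]) cube([323, 274, 32]);
  translate([24, 24, 0]) cylinder(h = 391, r = 24);
  translate([299, 24, 0]) cylinder(h = 391, r = 24);
  translate([24, 250, 0]) cylinder(h = 391, r = 24);
  translate([299, 250, 0]) cylinder(h = 391, r = 24);
}
translate([698, 882, 0]) {
  translate([0, 0, 391]) cube([323, 274, 32]);
  translate([24, 24, 0]) cylinder(h = 391, r = 24);
  translate([299, 24, 0]) cylinder(h = 391, r = 24);
  translate([24, 250, 0]) cylinder(h = 391, r = 24);
  translate([299, 250, 0]) cylinder(h = 391, r = 24);
}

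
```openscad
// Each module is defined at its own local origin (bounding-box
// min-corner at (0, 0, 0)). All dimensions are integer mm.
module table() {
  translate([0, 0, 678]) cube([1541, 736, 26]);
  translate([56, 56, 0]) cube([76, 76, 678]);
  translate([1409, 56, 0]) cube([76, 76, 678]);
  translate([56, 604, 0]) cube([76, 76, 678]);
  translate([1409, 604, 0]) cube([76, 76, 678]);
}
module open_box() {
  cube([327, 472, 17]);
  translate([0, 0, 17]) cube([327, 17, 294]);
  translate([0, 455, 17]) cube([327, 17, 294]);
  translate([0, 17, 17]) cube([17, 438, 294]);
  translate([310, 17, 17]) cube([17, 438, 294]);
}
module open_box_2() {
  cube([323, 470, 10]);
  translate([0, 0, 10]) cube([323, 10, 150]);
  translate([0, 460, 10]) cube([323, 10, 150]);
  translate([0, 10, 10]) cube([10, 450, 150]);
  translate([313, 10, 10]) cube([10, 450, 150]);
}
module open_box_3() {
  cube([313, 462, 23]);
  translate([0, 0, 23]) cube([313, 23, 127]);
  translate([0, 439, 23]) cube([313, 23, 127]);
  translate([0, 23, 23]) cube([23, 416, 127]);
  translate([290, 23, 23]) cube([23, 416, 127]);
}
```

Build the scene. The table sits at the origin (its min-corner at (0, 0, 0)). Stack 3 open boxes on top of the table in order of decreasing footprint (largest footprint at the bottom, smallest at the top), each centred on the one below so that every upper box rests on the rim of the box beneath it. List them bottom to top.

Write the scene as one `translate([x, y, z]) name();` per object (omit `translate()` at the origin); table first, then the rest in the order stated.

table();
translate([607, 132, 704]) open_box();
translate([609, 133, 1015]) open_box_2();
translate([614, 137, 1175]) open_box_3();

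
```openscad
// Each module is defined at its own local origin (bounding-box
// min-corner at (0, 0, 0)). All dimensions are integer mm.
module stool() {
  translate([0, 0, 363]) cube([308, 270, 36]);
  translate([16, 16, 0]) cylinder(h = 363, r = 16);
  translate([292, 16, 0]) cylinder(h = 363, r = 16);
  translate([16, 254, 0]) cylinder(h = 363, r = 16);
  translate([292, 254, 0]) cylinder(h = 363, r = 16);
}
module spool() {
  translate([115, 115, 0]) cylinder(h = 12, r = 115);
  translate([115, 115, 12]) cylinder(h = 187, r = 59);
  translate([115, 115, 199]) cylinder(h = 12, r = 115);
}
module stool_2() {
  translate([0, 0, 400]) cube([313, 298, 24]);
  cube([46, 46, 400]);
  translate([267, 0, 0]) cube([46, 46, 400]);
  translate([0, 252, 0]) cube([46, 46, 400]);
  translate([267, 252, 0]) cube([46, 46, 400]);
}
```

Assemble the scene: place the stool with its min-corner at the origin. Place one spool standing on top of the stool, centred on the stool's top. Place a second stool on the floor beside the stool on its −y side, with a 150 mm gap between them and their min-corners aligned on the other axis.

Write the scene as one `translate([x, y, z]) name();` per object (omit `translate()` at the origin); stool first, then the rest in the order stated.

stool();
translate([39, 20, 399]) spool();
translate([0, -448, 0]) stool_2();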